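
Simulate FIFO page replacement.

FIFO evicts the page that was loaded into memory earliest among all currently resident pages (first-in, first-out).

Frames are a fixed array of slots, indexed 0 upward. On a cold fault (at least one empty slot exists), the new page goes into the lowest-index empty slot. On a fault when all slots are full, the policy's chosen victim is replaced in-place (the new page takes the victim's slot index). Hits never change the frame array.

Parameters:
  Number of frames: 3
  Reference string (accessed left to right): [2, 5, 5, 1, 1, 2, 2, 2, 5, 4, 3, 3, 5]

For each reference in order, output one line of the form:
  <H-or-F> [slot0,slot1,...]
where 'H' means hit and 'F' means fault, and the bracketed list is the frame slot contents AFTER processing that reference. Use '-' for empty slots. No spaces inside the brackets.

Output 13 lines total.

F [2,-,-]
F [2,5,-]
H [2,5,-]
F [2,5,1]
H [2,5,1]
H [2,5,1]
H [2,5,1]
H [2,5,1]
H [2,5,1]
F [4,5,1]
F [4,3,1]
H [4,3,1]
F [4,3,5]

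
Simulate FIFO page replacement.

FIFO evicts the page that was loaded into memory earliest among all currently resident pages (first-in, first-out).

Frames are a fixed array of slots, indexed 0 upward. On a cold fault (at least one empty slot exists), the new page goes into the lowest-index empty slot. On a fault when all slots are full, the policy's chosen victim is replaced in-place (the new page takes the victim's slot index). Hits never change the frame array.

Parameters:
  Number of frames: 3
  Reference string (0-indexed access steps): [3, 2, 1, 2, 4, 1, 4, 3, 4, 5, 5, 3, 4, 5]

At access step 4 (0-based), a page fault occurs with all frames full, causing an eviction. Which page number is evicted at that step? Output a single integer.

Step 0: ref 3 -> FAULT, frames=[3,-,-]
Step 1: ref 2 -> FAULT, frames=[3,2,-]
Step 2: ref 1 -> FAULT, frames=[3,2,1]
Step 3: ref 2 -> HIT, frames=[3,2,1]
Step 4: ref 4 -> FAULT, evict 3, frames=[4,2,1]
At step 4: evicted page 3

Answer: 3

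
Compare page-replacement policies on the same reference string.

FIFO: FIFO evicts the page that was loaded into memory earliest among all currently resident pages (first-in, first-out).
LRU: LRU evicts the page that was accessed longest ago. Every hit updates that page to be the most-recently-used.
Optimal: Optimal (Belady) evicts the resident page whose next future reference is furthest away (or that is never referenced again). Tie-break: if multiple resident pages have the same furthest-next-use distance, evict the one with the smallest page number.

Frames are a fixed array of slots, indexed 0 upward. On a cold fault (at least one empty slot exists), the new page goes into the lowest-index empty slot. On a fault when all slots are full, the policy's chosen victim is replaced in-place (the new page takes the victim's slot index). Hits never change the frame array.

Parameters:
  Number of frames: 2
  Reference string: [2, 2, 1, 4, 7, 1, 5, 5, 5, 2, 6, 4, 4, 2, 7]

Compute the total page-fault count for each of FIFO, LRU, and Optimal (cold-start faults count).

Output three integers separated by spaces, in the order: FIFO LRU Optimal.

--- FIFO ---
  step 0: ref 2 -> FAULT, frames=[2,-] (faults so far: 1)
  step 1: ref 2 -> HIT, frames=[2,-] (faults so far: 1)
  step 2: ref 1 -> FAULT, frames=[2,1] (faults so far: 2)
  step 3: ref 4 -> FAULT, evict 2, frames=[4,1] (faults so far: 3)
  step 4: ref 7 -> FAULT, evict 1, frames=[4,7] (faults so far: 4)
  step 5: ref 1 -> FAULT, evict 4, frames=[1,7] (faults so far: 5)
  step 6: ref 5 -> FAULT, evict 7, frames=[1,5] (faults so far: 6)
  step 7: ref 5 -> HIT, frames=[1,5] (faults so far: 6)
  step 8: ref 5 -> HIT, frames=[1,5] (faults so far: 6)
  step 9: ref 2 -> FAULT, evict 1, frames=[2,5] (faults so far: 7)
  step 10: ref 6 -> FAULT, evict 5, frames=[2,6] (faults so far: 8)
  step 11: ref 4 -> FAULT, evict 2, frames=[4,6] (faults so far: 9)
  step 12: ref 4 -> HIT, frames=[4,6] (faults so far: 9)
  step 13: ref 2 -> FAULT, evict 6, frames=[4,2] (faults so far: 10)
  step 14: ref 7 -> FAULT, evict 4, frames=[7,2] (faults so far: 11)
  FIFO total faults: 11
--- LRU ---
  step 0: ref 2 -> FAULT, frames=[2,-] (faults so far: 1)
  step 1: ref 2 -> HIT, frames=[2,-] (faults so far: 1)
  step 2: ref 1 -> FAULT, frames=[2,1] (faults so far: 2)
  step 3: ref 4 -> FAULT, evict 2, frames=[4,1] (faults so far: 3)
  step 4: ref 7 -> FAULT, evict 1, frames=[4,7] (faults so far: 4)
  step 5: ref 1 -> FAULT, evict 4, frames=[1,7] (faults so far: 5)
  step 6: ref 5 -> FAULT, evict 7, frames=[1,5] (faults so far: 6)
  step 7: ref 5 -> HIT, frames=[1,5] (faults so far: 6)
  step 8: ref 5 -> HIT, frames=[1,5] (faults so far: 6)
  step 9: ref 2 -> FAULT, evict 1, frames=[2,5] (faults so far: 7)
  step 10: ref 6 -> FAULT, evict 5, frames=[2,6] (faults so far: 8)
  step 11: ref 4 -> FAULT, evict 2, frames=[4,6] (faults so far: 9)
  step 12: ref 4 -> HIT, frames=[4,6] (faults so far: 9)
  step 13: ref 2 -> FAULT, evict 6, frames=[4,2] (faults so far: 10)
  step 14: ref 7 -> FAULT, evict 4, frames=[7,2] (faults so far: 11)
  LRU total faults: 11
--- Optimal ---
  step 0: ref 2 -> FAULT, frames=[2,-] (faults so far: 1)
  step 1: ref 2 -> HIT, frames=[2,-] (faults so far: 1)
  step 2: ref 1 -> FAULT, frames=[2,1] (faults so far: 2)
  step 3: ref 4 -> FAULT, evict 2, frames=[4,1] (faults so far: 3)
  step 4: ref 7 -> FAULT, evict 4, frames=[7,1] (faults so far: 4)
  step 5: ref 1 -> HIT, frames=[7,1] (faults so far: 4)
  step 6: ref 5 -> FAULT, evict 1, frames=[7,5] (faults so far: 5)
  step 7: ref 5 -> HIT, frames=[7,5] (faults so far: 5)
  step 8: ref 5 -> HIT, frames=[7,5] (faults so far: 5)
  step 9: ref 2 -> FAULT, evict 5, frames=[7,2] (faults so far: 6)
  step 10: ref 6 -> FAULT, evict 7, frames=[6,2] (faults so far: 7)
  step 11: ref 4 -> FAULT, evict 6, frames=[4,2] (faults so far: 8)
  step 12: ref 4 -> HIT, frames=[4,2] (faults so far: 8)
  step 13: ref 2 -> HIT, frames=[4,2] (faults so far: 8)
  step 14: ref 7 -> FAULT, evict 2, frames=[4,7] (faults so far: 9)
  Optimal total faults: 9

Answer: 11 11 9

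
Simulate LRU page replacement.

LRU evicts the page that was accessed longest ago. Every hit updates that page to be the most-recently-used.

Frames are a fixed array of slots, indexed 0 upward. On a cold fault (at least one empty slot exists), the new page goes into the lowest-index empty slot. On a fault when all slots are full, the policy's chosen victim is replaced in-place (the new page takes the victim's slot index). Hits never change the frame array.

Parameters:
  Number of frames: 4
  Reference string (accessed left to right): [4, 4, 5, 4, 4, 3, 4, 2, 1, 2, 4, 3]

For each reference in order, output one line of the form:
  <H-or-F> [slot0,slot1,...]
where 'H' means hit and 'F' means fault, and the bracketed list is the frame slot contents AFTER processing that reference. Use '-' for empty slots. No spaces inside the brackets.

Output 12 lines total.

F [4,-,-,-]
H [4,-,-,-]
F [4,5,-,-]
H [4,5,-,-]
H [4,5,-,-]
F [4,5,3,-]
H [4,5,3,-]
F [4,5,3,2]
F [4,1,3,2]
H [4,1,3,2]
H [4,1,3,2]
H [4,1,3,2]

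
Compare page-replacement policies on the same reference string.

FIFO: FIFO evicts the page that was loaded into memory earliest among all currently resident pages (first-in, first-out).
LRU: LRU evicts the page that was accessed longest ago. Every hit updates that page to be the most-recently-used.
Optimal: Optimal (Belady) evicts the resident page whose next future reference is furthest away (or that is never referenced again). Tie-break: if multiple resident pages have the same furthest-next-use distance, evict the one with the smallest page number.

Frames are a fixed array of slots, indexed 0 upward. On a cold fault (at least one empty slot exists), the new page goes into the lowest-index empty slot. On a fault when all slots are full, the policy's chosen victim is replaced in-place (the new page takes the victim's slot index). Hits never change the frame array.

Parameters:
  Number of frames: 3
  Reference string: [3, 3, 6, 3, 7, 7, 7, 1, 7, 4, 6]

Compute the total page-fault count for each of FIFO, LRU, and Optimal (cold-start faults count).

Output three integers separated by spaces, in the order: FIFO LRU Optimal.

Answer: 6 6 5

Derivation:
--- FIFO ---
  step 0: ref 3 -> FAULT, frames=[3,-,-] (faults so far: 1)
  step 1: ref 3 -> HIT, frames=[3,-,-] (faults so far: 1)
  step 2: ref 6 -> FAULT, frames=[3,6,-] (faults so far: 2)
  step 3: ref 3 -> HIT, frames=[3,6,-] (faults so far: 2)
  step 4: ref 7 -> FAULT, frames=[3,6,7] (faults so far: 3)
  step 5: ref 7 -> HIT, frames=[3,6,7] (faults so far: 3)
  step 6: ref 7 -> HIT, frames=[3,6,7] (faults so far: 3)
  step 7: ref 1 -> FAULT, evict 3, frames=[1,6,7] (faults so far: 4)
  step 8: ref 7 -> HIT, frames=[1,6,7] (faults so far: 4)
  step 9: ref 4 -> FAULT, evict 6, frames=[1,4,7] (faults so far: 5)
  step 10: ref 6 -> FAULT, evict 7, frames=[1,4,6] (faults so far: 6)
  FIFO total faults: 6
--- LRU ---
  step 0: ref 3 -> FAULT, frames=[3,-,-] (faults so far: 1)
  step 1: ref 3 -> HIT, frames=[3,-,-] (faults so far: 1)
  step 2: ref 6 -> FAULT, frames=[3,6,-] (faults so far: 2)
  step 3: ref 3 -> HIT, frames=[3,6,-] (faults so far: 2)
  step 4: ref 7 -> FAULT, frames=[3,6,7] (faults so far: 3)
  step 5: ref 7 -> HIT, frames=[3,6,7] (faults so far: 3)
  step 6: ref 7 -> HIT, frames=[3,6,7] (faults so far: 3)
  step 7: ref 1 -> FAULT, evict 6, frames=[3,1,7] (faults so far: 4)
  step 8: ref 7 -> HIT, frames=[3,1,7] (faults so far: 4)
  step 9: ref 4 -> FAULT, evict 3, frames=[4,1,7] (faults so far: 5)
  step 10: ref 6 -> FAULT, evict 1, frames=[4,6,7] (faults so far: 6)
  LRU total faults: 6
--- Optimal ---
  step 0: ref 3 -> FAULT, frames=[3,-,-] (faults so far: 1)
  step 1: ref 3 -> HIT, frames=[3,-,-] (faults so far: 1)
  step 2: ref 6 -> FAULT, frames=[3,6,-] (faults so far: 2)
  step 3: ref 3 -> HIT, frames=[3,6,-] (faults so far: 2)
  step 4: ref 7 -> FAULT, frames=[3,6,7] (faults so far: 3)
  step 5: ref 7 -> HIT, frames=[3,6,7] (faults so far: 3)
  step 6: ref 7 -> HIT, frames=[3,6,7] (faults so far: 3)
  step 7: ref 1 -> FAULT, evict 3, frames=[1,6,7] (faults so far: 4)
  step 8: ref 7 -> HIT, frames=[1,6,7] (faults so far: 4)
  step 9: ref 4 -> FAULT, evict 1, frames=[4,6,7] (faults so far: 5)
  step 10: ref 6 -> HIT, frames=[4,6,7] (faults so far: 5)
  Optimal total faults: 5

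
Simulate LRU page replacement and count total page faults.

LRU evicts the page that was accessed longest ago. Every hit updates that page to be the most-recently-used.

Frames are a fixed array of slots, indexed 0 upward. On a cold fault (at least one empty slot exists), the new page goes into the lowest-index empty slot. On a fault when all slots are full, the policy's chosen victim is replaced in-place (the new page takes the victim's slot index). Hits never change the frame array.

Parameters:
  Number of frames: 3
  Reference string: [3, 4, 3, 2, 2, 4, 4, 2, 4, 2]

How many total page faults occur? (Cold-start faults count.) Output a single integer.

Step 0: ref 3 → FAULT, frames=[3,-,-]
Step 1: ref 4 → FAULT, frames=[3,4,-]
Step 2: ref 3 → HIT, frames=[3,4,-]
Step 3: ref 2 → FAULT, frames=[3,4,2]
Step 4: ref 2 → HIT, frames=[3,4,2]
Step 5: ref 4 → HIT, frames=[3,4,2]
Step 6: ref 4 → HIT, frames=[3,4,2]
Step 7: ref 2 → HIT, frames=[3,4,2]
Step 8: ref 4 → HIT, frames=[3,4,2]
Step 9: ref 2 → HIT, frames=[3,4,2]
Total faults: 3

Answer: 3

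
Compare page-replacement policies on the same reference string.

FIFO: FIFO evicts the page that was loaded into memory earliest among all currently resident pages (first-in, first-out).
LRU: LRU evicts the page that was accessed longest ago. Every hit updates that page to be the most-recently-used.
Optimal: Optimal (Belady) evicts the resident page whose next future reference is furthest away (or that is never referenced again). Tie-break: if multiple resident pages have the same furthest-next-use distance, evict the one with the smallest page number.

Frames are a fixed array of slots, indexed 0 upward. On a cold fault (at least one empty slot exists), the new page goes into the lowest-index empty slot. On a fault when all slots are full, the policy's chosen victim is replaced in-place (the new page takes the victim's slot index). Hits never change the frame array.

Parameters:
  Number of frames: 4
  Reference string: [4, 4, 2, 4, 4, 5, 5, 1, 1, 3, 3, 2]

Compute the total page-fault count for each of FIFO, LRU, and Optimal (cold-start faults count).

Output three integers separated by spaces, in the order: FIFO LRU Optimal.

--- FIFO ---
  step 0: ref 4 -> FAULT, frames=[4,-,-,-] (faults so far: 1)
  step 1: ref 4 -> HIT, frames=[4,-,-,-] (faults so far: 1)
  step 2: ref 2 -> FAULT, frames=[4,2,-,-] (faults so far: 2)
  step 3: ref 4 -> HIT, frames=[4,2,-,-] (faults so far: 2)
  step 4: ref 4 -> HIT, frames=[4,2,-,-] (faults so far: 2)
  step 5: ref 5 -> FAULT, frames=[4,2,5,-] (faults so far: 3)
  step 6: ref 5 -> HIT, frames=[4,2,5,-] (faults so far: 3)
  step 7: ref 1 -> FAULT, frames=[4,2,5,1] (faults so far: 4)
  step 8: ref 1 -> HIT, frames=[4,2,5,1] (faults so far: 4)
  step 9: ref 3 -> FAULT, evict 4, frames=[3,2,5,1] (faults so far: 5)
  step 10: ref 3 -> HIT, frames=[3,2,5,1] (faults so far: 5)
  step 11: ref 2 -> HIT, frames=[3,2,5,1] (faults so far: 5)
  FIFO total faults: 5
--- LRU ---
  step 0: ref 4 -> FAULT, frames=[4,-,-,-] (faults so far: 1)
  step 1: ref 4 -> HIT, frames=[4,-,-,-] (faults so far: 1)
  step 2: ref 2 -> FAULT, frames=[4,2,-,-] (faults so far: 2)
  step 3: ref 4 -> HIT, frames=[4,2,-,-] (faults so far: 2)
  step 4: ref 4 -> HIT, frames=[4,2,-,-] (faults so far: 2)
  step 5: ref 5 -> FAULT, frames=[4,2,5,-] (faults so far: 3)
  step 6: ref 5 -> HIT, frames=[4,2,5,-] (faults so far: 3)
  step 7: ref 1 -> FAULT, frames=[4,2,5,1] (faults so far: 4)
  step 8: ref 1 -> HIT, frames=[4,2,5,1] (faults so far: 4)
  step 9: ref 3 -> FAULT, evict 2, frames=[4,3,5,1] (faults so far: 5)
  step 10: ref 3 -> HIT, frames=[4,3,5,1] (faults so far: 5)
  step 11: ref 2 -> FAULT, evict 4, frames=[2,3,5,1] (faults so far: 6)
  LRU total faults: 6
--- Optimal ---
  step 0: ref 4 -> FAULT, frames=[4,-,-,-] (faults so far: 1)
  step 1: ref 4 -> HIT, frames=[4,-,-,-] (faults so far: 1)
  step 2: ref 2 -> FAULT, frames=[4,2,-,-] (faults so far: 2)
  step 3: ref 4 -> HIT, frames=[4,2,-,-] (faults so far: 2)
  step 4: ref 4 -> HIT, frames=[4,2,-,-] (faults so far: 2)
  step 5: ref 5 -> FAULT, frames=[4,2,5,-] (faults so far: 3)
  step 6: ref 5 -> HIT, frames=[4,2,5,-] (faults so far: 3)
  step 7: ref 1 -> FAULT, frames=[4,2,5,1] (faults so far: 4)
  step 8: ref 1 -> HIT, frames=[4,2,5,1] (faults so far: 4)
  step 9: ref 3 -> FAULT, evict 1, frames=[4,2,5,3] (faults so far: 5)
  step 10: ref 3 -> HIT, frames=[4,2,5,3] (faults so far: 5)
  step 11: ref 2 -> HIT, frames=[4,2,5,3] (faults so far: 5)
  Optimal total faults: 5

Answer: 5 6 5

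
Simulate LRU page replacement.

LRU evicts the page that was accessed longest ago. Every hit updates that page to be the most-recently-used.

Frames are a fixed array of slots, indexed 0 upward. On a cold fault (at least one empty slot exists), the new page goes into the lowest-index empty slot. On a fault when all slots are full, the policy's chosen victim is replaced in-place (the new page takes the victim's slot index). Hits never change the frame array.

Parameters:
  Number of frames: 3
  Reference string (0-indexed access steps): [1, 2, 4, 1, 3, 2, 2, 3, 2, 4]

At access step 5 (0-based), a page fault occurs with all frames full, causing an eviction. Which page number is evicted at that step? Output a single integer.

Step 0: ref 1 -> FAULT, frames=[1,-,-]
Step 1: ref 2 -> FAULT, frames=[1,2,-]
Step 2: ref 4 -> FAULT, frames=[1,2,4]
Step 3: ref 1 -> HIT, frames=[1,2,4]
Step 4: ref 3 -> FAULT, evict 2, frames=[1,3,4]
Step 5: ref 2 -> FAULT, evict 4, frames=[1,3,2]
At step 5: evicted page 4

Answer: 4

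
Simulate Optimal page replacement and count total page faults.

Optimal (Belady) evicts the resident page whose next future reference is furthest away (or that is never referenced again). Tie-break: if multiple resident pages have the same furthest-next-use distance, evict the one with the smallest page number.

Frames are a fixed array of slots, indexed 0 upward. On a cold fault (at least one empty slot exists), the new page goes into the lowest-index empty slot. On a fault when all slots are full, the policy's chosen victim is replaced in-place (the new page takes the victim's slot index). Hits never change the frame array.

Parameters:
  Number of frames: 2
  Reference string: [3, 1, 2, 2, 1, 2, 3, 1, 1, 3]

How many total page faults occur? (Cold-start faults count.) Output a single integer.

Answer: 4

Derivation:
Step 0: ref 3 → FAULT, frames=[3,-]
Step 1: ref 1 → FAULT, frames=[3,1]
Step 2: ref 2 → FAULT (evict 3), frames=[2,1]
Step 3: ref 2 → HIT, frames=[2,1]
Step 4: ref 1 → HIT, frames=[2,1]
Step 5: ref 2 → HIT, frames=[2,1]
Step 6: ref 3 → FAULT (evict 2), frames=[3,1]
Step 7: ref 1 → HIT, frames=[3,1]
Step 8: ref 1 → HIT, frames=[3,1]
Step 9: ref 3 → HIT, frames=[3,1]
Total faults: 4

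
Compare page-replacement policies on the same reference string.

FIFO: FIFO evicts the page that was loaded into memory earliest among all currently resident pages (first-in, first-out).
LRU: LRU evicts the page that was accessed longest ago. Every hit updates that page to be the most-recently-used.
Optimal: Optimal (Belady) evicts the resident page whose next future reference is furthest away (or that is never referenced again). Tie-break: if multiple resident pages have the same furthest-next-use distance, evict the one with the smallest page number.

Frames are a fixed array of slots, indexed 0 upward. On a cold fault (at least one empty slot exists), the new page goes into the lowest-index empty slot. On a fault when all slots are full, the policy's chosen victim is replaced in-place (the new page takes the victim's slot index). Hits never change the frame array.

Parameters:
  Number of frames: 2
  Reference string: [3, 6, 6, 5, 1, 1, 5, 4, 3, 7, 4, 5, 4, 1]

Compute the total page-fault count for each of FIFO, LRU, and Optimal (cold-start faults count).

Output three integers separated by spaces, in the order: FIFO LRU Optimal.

Answer: 10 10 9

Derivation:
--- FIFO ---
  step 0: ref 3 -> FAULT, frames=[3,-] (faults so far: 1)
  step 1: ref 6 -> FAULT, frames=[3,6] (faults so far: 2)
  step 2: ref 6 -> HIT, frames=[3,6] (faults so far: 2)
  step 3: ref 5 -> FAULT, evict 3, frames=[5,6] (faults so far: 3)
  step 4: ref 1 -> FAULT, evict 6, frames=[5,1] (faults so far: 4)
  step 5: ref 1 -> HIT, frames=[5,1] (faults so far: 4)
  step 6: ref 5 -> HIT, frames=[5,1] (faults so far: 4)
  step 7: ref 4 -> FAULT, evict 5, frames=[4,1] (faults so far: 5)
  step 8: ref 3 -> FAULT, evict 1, frames=[4,3] (faults so far: 6)
  step 9: ref 7 -> FAULT, evict 4, frames=[7,3] (faults so far: 7)
  step 10: ref 4 -> FAULT, evict 3, frames=[7,4] (faults so far: 8)
  step 11: ref 5 -> FAULT, evict 7, frames=[5,4] (faults so far: 9)
  step 12: ref 4 -> HIT, frames=[5,4] (faults so far: 9)
  step 13: ref 1 -> FAULT, evict 4, frames=[5,1] (faults so far: 10)
  FIFO total faults: 10
--- LRU ---
  step 0: ref 3 -> FAULT, frames=[3,-] (faults so far: 1)
  step 1: ref 6 -> FAULT, frames=[3,6] (faults so far: 2)
  step 2: ref 6 -> HIT, frames=[3,6] (faults so far: 2)
  step 3: ref 5 -> FAULT, evict 3, frames=[5,6] (faults so far: 3)
  step 4: ref 1 -> FAULT, evict 6, frames=[5,1] (faults so far: 4)
  step 5: ref 1 -> HIT, frames=[5,1] (faults so far: 4)
  step 6: ref 5 -> HIT, frames=[5,1] (faults so far: 4)
  step 7: ref 4 -> FAULT, evict 1, frames=[5,4] (faults so far: 5)
  step 8: ref 3 -> FAULT, evict 5, frames=[3,4] (faults so far: 6)
  step 9: ref 7 -> FAULT, evict 4, frames=[3,7] (faults so far: 7)
  step 10: ref 4 -> FAULT, evict 3, frames=[4,7] (faults so far: 8)
  step 11: ref 5 -> FAULT, evict 7, frames=[4,5] (faults so far: 9)
  step 12: ref 4 -> HIT, frames=[4,5] (faults so far: 9)
  step 13: ref 1 -> FAULT, evict 5, frames=[4,1] (faults so far: 10)
  LRU total faults: 10
--- Optimal ---
  step 0: ref 3 -> FAULT, frames=[3,-] (faults so far: 1)
  step 1: ref 6 -> FAULT, frames=[3,6] (faults so far: 2)
  step 2: ref 6 -> HIT, frames=[3,6] (faults so far: 2)
  step 3: ref 5 -> FAULT, evict 6, frames=[3,5] (faults so far: 3)
  step 4: ref 1 -> FAULT, evict 3, frames=[1,5] (faults so far: 4)
  step 5: ref 1 -> HIT, frames=[1,5] (faults so far: 4)
  step 6: ref 5 -> HIT, frames=[1,5] (faults so far: 4)
  step 7: ref 4 -> FAULT, evict 1, frames=[4,5] (faults so far: 5)
  step 8: ref 3 -> FAULT, evict 5, frames=[4,3] (faults so far: 6)
  step 9: ref 7 -> FAULT, evict 3, frames=[4,7] (faults so far: 7)
  step 10: ref 4 -> HIT, frames=[4,7] (faults so far: 7)
  step 11: ref 5 -> FAULT, evict 7, frames=[4,5] (faults so far: 8)
  step 12: ref 4 -> HIT, frames=[4,5] (faults so far: 8)
  step 13: ref 1 -> FAULT, evict 4, frames=[1,5] (faults so far: 9)
  Optimal total faults: 9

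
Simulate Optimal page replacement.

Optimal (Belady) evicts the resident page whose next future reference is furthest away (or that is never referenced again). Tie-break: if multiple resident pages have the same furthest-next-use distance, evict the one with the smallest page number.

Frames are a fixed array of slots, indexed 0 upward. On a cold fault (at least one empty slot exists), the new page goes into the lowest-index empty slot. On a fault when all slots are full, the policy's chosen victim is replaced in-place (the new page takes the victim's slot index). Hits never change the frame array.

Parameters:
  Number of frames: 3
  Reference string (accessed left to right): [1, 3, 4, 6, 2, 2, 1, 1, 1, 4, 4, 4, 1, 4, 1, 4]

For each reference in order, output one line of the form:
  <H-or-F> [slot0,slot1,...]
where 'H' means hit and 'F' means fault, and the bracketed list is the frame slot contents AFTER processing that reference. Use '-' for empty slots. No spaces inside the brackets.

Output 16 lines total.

F [1,-,-]
F [1,3,-]
F [1,3,4]
F [1,6,4]
F [1,2,4]
H [1,2,4]
H [1,2,4]
H [1,2,4]
H [1,2,4]
H [1,2,4]
H [1,2,4]
H [1,2,4]
H [1,2,4]
H [1,2,4]
H [1,2,4]
H [1,2,4]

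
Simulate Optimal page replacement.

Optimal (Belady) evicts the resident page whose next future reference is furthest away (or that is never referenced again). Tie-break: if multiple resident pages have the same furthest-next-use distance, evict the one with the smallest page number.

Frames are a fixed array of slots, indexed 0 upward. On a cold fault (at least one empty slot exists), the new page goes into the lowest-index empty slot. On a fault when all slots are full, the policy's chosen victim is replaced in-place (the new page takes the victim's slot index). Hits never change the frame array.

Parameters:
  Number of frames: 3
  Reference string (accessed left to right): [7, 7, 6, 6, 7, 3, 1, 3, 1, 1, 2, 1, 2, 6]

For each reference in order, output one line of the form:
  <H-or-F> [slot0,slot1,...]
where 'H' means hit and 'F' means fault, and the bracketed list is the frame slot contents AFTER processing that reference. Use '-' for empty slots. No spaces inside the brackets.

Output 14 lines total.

F [7,-,-]
H [7,-,-]
F [7,6,-]
H [7,6,-]
H [7,6,-]
F [7,6,3]
F [1,6,3]
H [1,6,3]
H [1,6,3]
H [1,6,3]
F [1,6,2]
H [1,6,2]
H [1,6,2]
H [1,6,2]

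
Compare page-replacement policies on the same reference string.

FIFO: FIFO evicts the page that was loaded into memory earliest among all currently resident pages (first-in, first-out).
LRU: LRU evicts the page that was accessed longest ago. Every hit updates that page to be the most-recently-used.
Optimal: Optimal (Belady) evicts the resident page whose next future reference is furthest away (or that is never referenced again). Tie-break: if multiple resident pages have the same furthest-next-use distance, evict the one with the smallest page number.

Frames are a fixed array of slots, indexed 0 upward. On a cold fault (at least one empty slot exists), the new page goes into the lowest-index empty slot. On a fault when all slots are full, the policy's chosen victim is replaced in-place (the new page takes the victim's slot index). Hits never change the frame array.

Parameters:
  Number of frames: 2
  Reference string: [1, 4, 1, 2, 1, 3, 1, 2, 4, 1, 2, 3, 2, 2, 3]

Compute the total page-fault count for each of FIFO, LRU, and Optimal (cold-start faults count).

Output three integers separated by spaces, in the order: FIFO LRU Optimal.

--- FIFO ---
  step 0: ref 1 -> FAULT, frames=[1,-] (faults so far: 1)
  step 1: ref 4 -> FAULT, frames=[1,4] (faults so far: 2)
  step 2: ref 1 -> HIT, frames=[1,4] (faults so far: 2)
  step 3: ref 2 -> FAULT, evict 1, frames=[2,4] (faults so far: 3)
  step 4: ref 1 -> FAULT, evict 4, frames=[2,1] (faults so far: 4)
  step 5: ref 3 -> FAULT, evict 2, frames=[3,1] (faults so far: 5)
  step 6: ref 1 -> HIT, frames=[3,1] (faults so far: 5)
  step 7: ref 2 -> FAULT, evict 1, frames=[3,2] (faults so far: 6)
  step 8: ref 4 -> FAULT, evict 3, frames=[4,2] (faults so far: 7)
  step 9: ref 1 -> FAULT, evict 2, frames=[4,1] (faults so far: 8)
  step 10: ref 2 -> FAULT, evict 4, frames=[2,1] (faults so far: 9)
  step 11: ref 3 -> FAULT, evict 1, frames=[2,3] (faults so far: 10)
  step 12: ref 2 -> HIT, frames=[2,3] (faults so far: 10)
  step 13: ref 2 -> HIT, frames=[2,3] (faults so far: 10)
  step 14: ref 3 -> HIT, frames=[2,3] (faults so far: 10)
  FIFO total faults: 10
--- LRU ---
  step 0: ref 1 -> FAULT, frames=[1,-] (faults so far: 1)
  step 1: ref 4 -> FAULT, frames=[1,4] (faults so far: 2)
  step 2: ref 1 -> HIT, frames=[1,4] (faults so far: 2)
  step 3: ref 2 -> FAULT, evict 4, frames=[1,2] (faults so far: 3)
  step 4: ref 1 -> HIT, frames=[1,2] (faults so far: 3)
  step 5: ref 3 -> FAULT, evict 2, frames=[1,3] (faults so far: 4)
  step 6: ref 1 -> HIT, frames=[1,3] (faults so far: 4)
  step 7: ref 2 -> FAULT, evict 3, frames=[1,2] (faults so far: 5)
  step 8: ref 4 -> FAULT, evict 1, frames=[4,2] (faults so far: 6)
  step 9: ref 1 -> FAULT, evict 2, frames=[4,1] (faults so far: 7)
  step 10: ref 2 -> FAULT, evict 4, frames=[2,1] (faults so far: 8)
  step 11: ref 3 -> FAULT, evict 1, frames=[2,3] (faults so far: 9)
  step 12: ref 2 -> HIT, frames=[2,3] (faults so far: 9)
  step 13: ref 2 -> HIT, frames=[2,3] (faults so far: 9)
  step 14: ref 3 -> HIT, frames=[2,3] (faults so far: 9)
  LRU total faults: 9
--- Optimal ---
  step 0: ref 1 -> FAULT, frames=[1,-] (faults so far: 1)
  step 1: ref 4 -> FAULT, frames=[1,4] (faults so far: 2)
  step 2: ref 1 -> HIT, frames=[1,4] (faults so far: 2)
  step 3: ref 2 -> FAULT, evict 4, frames=[1,2] (faults so far: 3)
  step 4: ref 1 -> HIT, frames=[1,2] (faults so far: 3)
  step 5: ref 3 -> FAULT, evict 2, frames=[1,3] (faults so far: 4)
  step 6: ref 1 -> HIT, frames=[1,3] (faults so far: 4)
  step 7: ref 2 -> FAULT, evict 3, frames=[1,2] (faults so far: 5)
  step 8: ref 4 -> FAULT, evict 2, frames=[1,4] (faults so far: 6)
  step 9: ref 1 -> HIT, frames=[1,4] (faults so far: 6)
  step 10: ref 2 -> FAULT, evict 1, frames=[2,4] (faults so far: 7)
  step 11: ref 3 -> FAULT, evict 4, frames=[2,3] (faults so far: 8)
  step 12: ref 2 -> HIT, frames=[2,3] (faults so far: 8)
  step 13: ref 2 -> HIT, frames=[2,3] (faults so far: 8)
  step 14: ref 3 -> HIT, frames=[2,3] (faults so far: 8)
  Optimal total faults: 8

Answer: 10 9 8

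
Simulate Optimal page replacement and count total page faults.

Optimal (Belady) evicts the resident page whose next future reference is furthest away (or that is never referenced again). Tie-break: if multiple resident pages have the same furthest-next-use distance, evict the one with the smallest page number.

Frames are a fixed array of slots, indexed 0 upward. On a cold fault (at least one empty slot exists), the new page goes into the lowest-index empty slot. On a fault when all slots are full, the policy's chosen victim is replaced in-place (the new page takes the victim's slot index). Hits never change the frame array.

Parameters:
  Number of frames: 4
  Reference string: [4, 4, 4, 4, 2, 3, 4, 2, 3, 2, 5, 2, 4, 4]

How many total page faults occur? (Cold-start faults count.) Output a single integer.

Answer: 4

Derivation:
Step 0: ref 4 → FAULT, frames=[4,-,-,-]
Step 1: ref 4 → HIT, frames=[4,-,-,-]
Step 2: ref 4 → HIT, frames=[4,-,-,-]
Step 3: ref 4 → HIT, frames=[4,-,-,-]
Step 4: ref 2 → FAULT, frames=[4,2,-,-]
Step 5: ref 3 → FAULT, frames=[4,2,3,-]
Step 6: ref 4 → HIT, frames=[4,2,3,-]
Step 7: ref 2 → HIT, frames=[4,2,3,-]
Step 8: ref 3 → HIT, frames=[4,2,3,-]
Step 9: ref 2 → HIT, frames=[4,2,3,-]
Step 10: ref 5 → FAULT, frames=[4,2,3,5]
Step 11: ref 2 → HIT, frames=[4,2,3,5]
Step 12: ref 4 → HIT, frames=[4,2,3,5]
Step 13: ref 4 → HIT, frames=[4,2,3,5]
Total faults: 4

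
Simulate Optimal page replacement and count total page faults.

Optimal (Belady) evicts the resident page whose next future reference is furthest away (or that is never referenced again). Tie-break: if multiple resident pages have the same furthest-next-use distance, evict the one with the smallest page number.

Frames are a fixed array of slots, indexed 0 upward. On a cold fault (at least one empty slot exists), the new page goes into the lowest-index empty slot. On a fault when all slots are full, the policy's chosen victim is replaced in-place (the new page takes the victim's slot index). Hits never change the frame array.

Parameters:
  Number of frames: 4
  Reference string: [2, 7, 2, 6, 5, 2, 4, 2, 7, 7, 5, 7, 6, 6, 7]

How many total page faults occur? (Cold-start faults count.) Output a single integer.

Step 0: ref 2 → FAULT, frames=[2,-,-,-]
Step 1: ref 7 → FAULT, frames=[2,7,-,-]
Step 2: ref 2 → HIT, frames=[2,7,-,-]
Step 3: ref 6 → FAULT, frames=[2,7,6,-]
Step 4: ref 5 → FAULT, frames=[2,7,6,5]
Step 5: ref 2 → HIT, frames=[2,7,6,5]
Step 6: ref 4 → FAULT (evict 6), frames=[2,7,4,5]
Step 7: ref 2 → HIT, frames=[2,7,4,5]
Step 8: ref 7 → HIT, frames=[2,7,4,5]
Step 9: ref 7 → HIT, frames=[2,7,4,5]
Step 10: ref 5 → HIT, frames=[2,7,4,5]
Step 11: ref 7 → HIT, frames=[2,7,4,5]
Step 12: ref 6 → FAULT (evict 2), frames=[6,7,4,5]
Step 13: ref 6 → HIT, frames=[6,7,4,5]
Step 14: ref 7 → HIT, frames=[6,7,4,5]
Total faults: 6

Answer: 6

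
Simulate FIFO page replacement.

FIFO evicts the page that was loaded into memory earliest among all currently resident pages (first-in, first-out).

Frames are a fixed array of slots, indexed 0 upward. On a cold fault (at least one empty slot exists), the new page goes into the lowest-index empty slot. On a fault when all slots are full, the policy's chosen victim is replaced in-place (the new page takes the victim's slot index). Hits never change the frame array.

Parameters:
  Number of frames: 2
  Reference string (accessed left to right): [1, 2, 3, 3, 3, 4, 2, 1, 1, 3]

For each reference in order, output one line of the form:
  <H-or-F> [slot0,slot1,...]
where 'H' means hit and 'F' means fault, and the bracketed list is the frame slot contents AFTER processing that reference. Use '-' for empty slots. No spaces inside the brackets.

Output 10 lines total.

F [1,-]
F [1,2]
F [3,2]
H [3,2]
H [3,2]
F [3,4]
F [2,4]
F [2,1]
H [2,1]
F [3,1]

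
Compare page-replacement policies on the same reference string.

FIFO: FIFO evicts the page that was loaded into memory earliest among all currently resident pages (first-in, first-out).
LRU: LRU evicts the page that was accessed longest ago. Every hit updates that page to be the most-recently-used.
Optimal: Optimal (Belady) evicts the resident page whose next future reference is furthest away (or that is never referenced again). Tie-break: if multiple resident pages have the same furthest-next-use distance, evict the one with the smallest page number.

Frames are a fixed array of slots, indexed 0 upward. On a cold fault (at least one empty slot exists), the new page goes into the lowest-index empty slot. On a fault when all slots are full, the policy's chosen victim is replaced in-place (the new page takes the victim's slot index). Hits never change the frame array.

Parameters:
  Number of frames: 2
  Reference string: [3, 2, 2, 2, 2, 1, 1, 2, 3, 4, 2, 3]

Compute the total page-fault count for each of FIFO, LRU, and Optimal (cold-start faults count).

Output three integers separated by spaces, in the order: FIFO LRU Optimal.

Answer: 7 7 6

Derivation:
--- FIFO ---
  step 0: ref 3 -> FAULT, frames=[3,-] (faults so far: 1)
  step 1: ref 2 -> FAULT, frames=[3,2] (faults so far: 2)
  step 2: ref 2 -> HIT, frames=[3,2] (faults so far: 2)
  step 3: ref 2 -> HIT, frames=[3,2] (faults so far: 2)
  step 4: ref 2 -> HIT, frames=[3,2] (faults so far: 2)
  step 5: ref 1 -> FAULT, evict 3, frames=[1,2] (faults so far: 3)
  step 6: ref 1 -> HIT, frames=[1,2] (faults so far: 3)
  step 7: ref 2 -> HIT, frames=[1,2] (faults so far: 3)
  step 8: ref 3 -> FAULT, evict 2, frames=[1,3] (faults so far: 4)
  step 9: ref 4 -> FAULT, evict 1, frames=[4,3] (faults so far: 5)
  step 10: ref 2 -> FAULT, evict 3, frames=[4,2] (faults so far: 6)
  step 11: ref 3 -> FAULT, evict 4, frames=[3,2] (faults so far: 7)
  FIFO total faults: 7
--- LRU ---
  step 0: ref 3 -> FAULT, frames=[3,-] (faults so far: 1)
  step 1: ref 2 -> FAULT, frames=[3,2] (faults so far: 2)
  step 2: ref 2 -> HIT, frames=[3,2] (faults so far: 2)
  step 3: ref 2 -> HIT, frames=[3,2] (faults so far: 2)
  step 4: ref 2 -> HIT, frames=[3,2] (faults so far: 2)
  step 5: ref 1 -> FAULT, evict 3, frames=[1,2] (faults so far: 3)
  step 6: ref 1 -> HIT, frames=[1,2] (faults so far: 3)
  step 7: ref 2 -> HIT, frames=[1,2] (faults so far: 3)
  step 8: ref 3 -> FAULT, evict 1, frames=[3,2] (faults so far: 4)
  step 9: ref 4 -> FAULT, evict 2, frames=[3,4] (faults so far: 5)
  step 10: ref 2 -> FAULT, evict 3, frames=[2,4] (faults so far: 6)
  step 11: ref 3 -> FAULT, evict 4, frames=[2,3] (faults so far: 7)
  LRU total faults: 7
--- Optimal ---
  step 0: ref 3 -> FAULT, frames=[3,-] (faults so far: 1)
  step 1: ref 2 -> FAULT, frames=[3,2] (faults so far: 2)
  step 2: ref 2 -> HIT, frames=[3,2] (faults so far: 2)
  step 3: ref 2 -> HIT, frames=[3,2] (faults so far: 2)
  step 4: ref 2 -> HIT, frames=[3,2] (faults so far: 2)
  step 5: ref 1 -> FAULT, evict 3, frames=[1,2] (faults so far: 3)
  step 6: ref 1 -> HIT, frames=[1,2] (faults so far: 3)
  step 7: ref 2 -> HIT, frames=[1,2] (faults so far: 3)
  step 8: ref 3 -> FAULT, evict 1, frames=[3,2] (faults so far: 4)
  step 9: ref 4 -> FAULT, evict 3, frames=[4,2] (faults so far: 5)
  step 10: ref 2 -> HIT, frames=[4,2] (faults so far: 5)
  step 11: ref 3 -> FAULT, evict 2, frames=[4,3] (faults so far: 6)
  Optimal total faults: 6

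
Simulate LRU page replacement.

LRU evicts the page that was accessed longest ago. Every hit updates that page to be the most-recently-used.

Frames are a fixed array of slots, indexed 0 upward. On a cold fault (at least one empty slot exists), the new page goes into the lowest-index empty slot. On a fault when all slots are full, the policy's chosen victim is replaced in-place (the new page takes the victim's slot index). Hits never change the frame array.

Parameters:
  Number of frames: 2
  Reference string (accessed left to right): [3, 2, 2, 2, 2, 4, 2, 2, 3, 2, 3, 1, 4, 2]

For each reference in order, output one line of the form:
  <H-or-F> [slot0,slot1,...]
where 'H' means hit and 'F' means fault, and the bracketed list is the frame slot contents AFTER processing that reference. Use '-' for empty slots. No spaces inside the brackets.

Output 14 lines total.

F [3,-]
F [3,2]
H [3,2]
H [3,2]
H [3,2]
F [4,2]
H [4,2]
H [4,2]
F [3,2]
H [3,2]
H [3,2]
F [3,1]
F [4,1]
F [4,2]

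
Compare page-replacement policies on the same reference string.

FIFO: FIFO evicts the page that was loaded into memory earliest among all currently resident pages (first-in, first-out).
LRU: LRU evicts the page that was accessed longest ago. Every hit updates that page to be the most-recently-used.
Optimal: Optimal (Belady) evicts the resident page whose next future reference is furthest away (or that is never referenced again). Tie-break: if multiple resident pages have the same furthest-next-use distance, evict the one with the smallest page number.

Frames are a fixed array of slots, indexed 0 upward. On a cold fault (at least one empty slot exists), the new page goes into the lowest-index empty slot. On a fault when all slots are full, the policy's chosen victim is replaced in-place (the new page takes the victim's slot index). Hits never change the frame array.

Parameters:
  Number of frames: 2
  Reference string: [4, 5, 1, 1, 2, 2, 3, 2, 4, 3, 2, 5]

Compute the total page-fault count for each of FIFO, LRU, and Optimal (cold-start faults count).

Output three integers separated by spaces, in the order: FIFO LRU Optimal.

Answer: 8 9 8

Derivation:
--- FIFO ---
  step 0: ref 4 -> FAULT, frames=[4,-] (faults so far: 1)
  step 1: ref 5 -> FAULT, frames=[4,5] (faults so far: 2)
  step 2: ref 1 -> FAULT, evict 4, frames=[1,5] (faults so far: 3)
  step 3: ref 1 -> HIT, frames=[1,5] (faults so far: 3)
  step 4: ref 2 -> FAULT, evict 5, frames=[1,2] (faults so far: 4)
  step 5: ref 2 -> HIT, frames=[1,2] (faults so far: 4)
  step 6: ref 3 -> FAULT, evict 1, frames=[3,2] (faults so far: 5)
  step 7: ref 2 -> HIT, frames=[3,2] (faults so far: 5)
  step 8: ref 4 -> FAULT, evict 2, frames=[3,4] (faults so far: 6)
  step 9: ref 3 -> HIT, frames=[3,4] (faults so far: 6)
  step 10: ref 2 -> FAULT, evict 3, frames=[2,4] (faults so far: 7)
  step 11: ref 5 -> FAULT, evict 4, frames=[2,5] (faults so far: 8)
  FIFO total faults: 8
--- LRU ---
  step 0: ref 4 -> FAULT, frames=[4,-] (faults so far: 1)
  step 1: ref 5 -> FAULT, frames=[4,5] (faults so far: 2)
  step 2: ref 1 -> FAULT, evict 4, frames=[1,5] (faults so far: 3)
  step 3: ref 1 -> HIT, frames=[1,5] (faults so far: 3)
  step 4: ref 2 -> FAULT, evict 5, frames=[1,2] (faults so far: 4)
  step 5: ref 2 -> HIT, frames=[1,2] (faults so far: 4)
  step 6: ref 3 -> FAULT, evict 1, frames=[3,2] (faults so far: 5)
  step 7: ref 2 -> HIT, frames=[3,2] (faults so far: 5)
  step 8: ref 4 -> FAULT, evict 3, frames=[4,2] (faults so far: 6)
  step 9: ref 3 -> FAULT, evict 2, frames=[4,3] (faults so far: 7)
  step 10: ref 2 -> FAULT, evict 4, frames=[2,3] (faults so far: 8)
  step 11: ref 5 -> FAULT, evict 3, frames=[2,5] (faults so far: 9)
  LRU total faults: 9
--- Optimal ---
  step 0: ref 4 -> FAULT, frames=[4,-] (faults so far: 1)
  step 1: ref 5 -> FAULT, frames=[4,5] (faults so far: 2)
  step 2: ref 1 -> FAULT, evict 5, frames=[4,1] (faults so far: 3)
  step 3: ref 1 -> HIT, frames=[4,1] (faults so far: 3)
  step 4: ref 2 -> FAULT, evict 1, frames=[4,2] (faults so far: 4)
  step 5: ref 2 -> HIT, frames=[4,2] (faults so far: 4)
  step 6: ref 3 -> FAULT, evict 4, frames=[3,2] (faults so far: 5)
  step 7: ref 2 -> HIT, frames=[3,2] (faults so far: 5)
  step 8: ref 4 -> FAULT, evict 2, frames=[3,4] (faults so far: 6)
  step 9: ref 3 -> HIT, frames=[3,4] (faults so far: 6)
  step 10: ref 2 -> FAULT, evict 3, frames=[2,4] (faults so far: 7)
  step 11: ref 5 -> FAULT, evict 2, frames=[5,4] (faults so far: 8)
  Optimal total faults: 8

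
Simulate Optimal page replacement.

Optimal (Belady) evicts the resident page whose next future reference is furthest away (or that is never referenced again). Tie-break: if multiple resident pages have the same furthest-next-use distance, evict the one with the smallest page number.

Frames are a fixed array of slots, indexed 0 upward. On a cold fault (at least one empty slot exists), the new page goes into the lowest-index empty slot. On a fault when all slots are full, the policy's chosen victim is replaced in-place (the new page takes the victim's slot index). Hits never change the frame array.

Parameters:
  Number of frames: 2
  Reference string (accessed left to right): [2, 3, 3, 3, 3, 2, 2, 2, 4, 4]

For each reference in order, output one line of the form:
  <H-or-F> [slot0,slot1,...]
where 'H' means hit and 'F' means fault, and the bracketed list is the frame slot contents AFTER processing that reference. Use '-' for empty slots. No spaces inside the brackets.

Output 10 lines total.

F [2,-]
F [2,3]
H [2,3]
H [2,3]
H [2,3]
H [2,3]
H [2,3]
H [2,3]
F [4,3]
H [4,3]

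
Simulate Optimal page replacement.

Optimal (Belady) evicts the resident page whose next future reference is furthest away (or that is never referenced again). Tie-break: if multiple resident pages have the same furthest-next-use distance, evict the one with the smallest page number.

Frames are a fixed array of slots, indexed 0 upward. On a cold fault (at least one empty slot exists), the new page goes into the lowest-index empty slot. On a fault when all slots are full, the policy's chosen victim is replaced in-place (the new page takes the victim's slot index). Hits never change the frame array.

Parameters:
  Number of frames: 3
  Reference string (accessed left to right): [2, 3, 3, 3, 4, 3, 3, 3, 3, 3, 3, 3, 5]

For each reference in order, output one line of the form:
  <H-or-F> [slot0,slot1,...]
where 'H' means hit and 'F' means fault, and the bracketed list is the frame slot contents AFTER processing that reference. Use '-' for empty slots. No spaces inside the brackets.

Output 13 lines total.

F [2,-,-]
F [2,3,-]
H [2,3,-]
H [2,3,-]
F [2,3,4]
H [2,3,4]
H [2,3,4]
H [2,3,4]
H [2,3,4]
H [2,3,4]
H [2,3,4]
H [2,3,4]
F [5,3,4]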